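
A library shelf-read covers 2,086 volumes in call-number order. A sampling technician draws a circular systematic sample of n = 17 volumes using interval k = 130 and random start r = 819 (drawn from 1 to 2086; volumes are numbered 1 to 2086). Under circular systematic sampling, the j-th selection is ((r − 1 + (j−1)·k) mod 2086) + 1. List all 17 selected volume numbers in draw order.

819, 949, 1079, 1209, 1339, 1469, 1599, 1729, 1859, 1989, 33, 163, 293, 423, 553, 683, 813

Selection 1: 819
Selection 2: 819 + 130 = 949
Selection 3: 949 + 130 = 1079
Selection 4: 1079 + 130 = 1209
Selection 5: 1209 + 130 = 1339
Selection 6: 1339 + 130 = 1469
Selection 7: 1469 + 130 = 1599
Selection 8: 1599 + 130 = 1729
Selection 9: 1729 + 130 = 1859
Selection 10: 1859 + 130 = 1989
Selection 11: 1989 + 130 = 2119 → 2119 − 2086 = 33
Selection 12: 33 + 130 = 163
Selection 13: 163 + 130 = 293
Selection 14: 293 + 130 = 423
Selection 15: 423 + 130 = 553
Selection 16: 553 + 130 = 683
Selection 17: 683 + 130 = 813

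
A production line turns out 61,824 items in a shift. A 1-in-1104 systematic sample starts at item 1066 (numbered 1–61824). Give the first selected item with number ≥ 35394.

36394

k = 1104
Steps past start: ⌈(35394 − 1066)/1104⌉ = ⌈34328/1104⌉ = 32
Selected item: 1066 + 32×1104 = 36394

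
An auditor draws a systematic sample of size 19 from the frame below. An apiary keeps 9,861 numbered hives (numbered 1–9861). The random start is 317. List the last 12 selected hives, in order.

k = N/n = 9861/19 = 519
8th selection = 317 + 7×519 = 3950
9th: 3950 + 519 = 4469
10th: 4469 + 519 = 4988
11th: 4988 + 519 = 5507
12th: 5507 + 519 = 6026
13th: 6026 + 519 = 6545
14th: 6545 + 519 = 7064
15th: 7064 + 519 = 7583
16th: 7583 + 519 = 8102
17th: 8102 + 519 = 8621
18th: 8621 + 519 = 9140
19th: 9140 + 519 = 9659

3950, 4469, 4988, 5507, 6026, 6545, 7064, 7583, 8102, 8621, 9140, 9659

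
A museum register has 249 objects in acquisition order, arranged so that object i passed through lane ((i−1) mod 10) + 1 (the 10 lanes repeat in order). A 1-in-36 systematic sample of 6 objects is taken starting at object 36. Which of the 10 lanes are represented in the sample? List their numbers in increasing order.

2, 4, 6, 8, 10

Consecutive selections differ by k = 36, so their lane numbers differ by 36 mod 10 = 6.
gcd(36, 10) = 2, so the sample visits 10/2 = 5 distinct residues mod 10.
Start 36 is lane 6; the lanes hit are 2, 4, 6, 8, 10.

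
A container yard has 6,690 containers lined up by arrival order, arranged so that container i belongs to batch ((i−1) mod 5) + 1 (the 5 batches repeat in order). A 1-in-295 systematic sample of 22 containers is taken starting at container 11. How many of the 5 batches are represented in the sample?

Consecutive selections differ by k = 295, so their batch numbers differ by 295 mod 5 = 0.
gcd(295, 5) = 5, so the sample visits 5/5 = 1 distinct residues mod 5.
Start 11 is batch 1; the batches hit are 1.

1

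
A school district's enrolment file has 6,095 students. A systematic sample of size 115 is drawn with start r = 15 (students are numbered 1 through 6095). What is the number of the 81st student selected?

4255

k = 6095/115 = 53
81st selection = r + (81−1)·k = 15 + 80×53 = 15 + 4240 = 4255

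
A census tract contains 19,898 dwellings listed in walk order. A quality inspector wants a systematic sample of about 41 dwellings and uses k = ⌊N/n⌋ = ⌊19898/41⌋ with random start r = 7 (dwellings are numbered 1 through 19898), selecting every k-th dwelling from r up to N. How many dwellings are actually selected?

42

k = ⌊19898/41⌋ = 485
Achieved size = ⌊(19898 − 7)/485⌋ + 1 = ⌊19891/485⌋ + 1 = 41 + 1 = 42
(last selection: 7 + 41×485 = 19892 ≤ 19898; next would be 20377 > 19898)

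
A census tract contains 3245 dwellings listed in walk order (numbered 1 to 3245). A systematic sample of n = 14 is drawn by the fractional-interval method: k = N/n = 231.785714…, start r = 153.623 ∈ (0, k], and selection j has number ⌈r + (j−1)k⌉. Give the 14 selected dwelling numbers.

154, 386, 618, 849, 1081, 1313, 1545, 1777, 2008, 2240, 2472, 2704, 2936, 3167

j=1: r + 0k = 153.623 → ⌈·⌉ = 154
j=2: r + 1k = 385.408714… → ⌈·⌉ = 386
j=3: r + 2k = 617.194428… → ⌈·⌉ = 618
j=4: r + 3k = 848.980142… → ⌈·⌉ = 849
j=5: r + 4k = 1080.765857… → ⌈·⌉ = 1081
j=6: r + 5k = 1312.551571… → ⌈·⌉ = 1313
j=7: r + 6k = 1544.337285… → ⌈·⌉ = 1545
j=8: r + 7k = 1776.123 → ⌈·⌉ = 1777
j=9: r + 8k = 2007.908714… → ⌈·⌉ = 2008
j=10: r + 9k = 2239.694428… → ⌈·⌉ = 2240
j=11: r + 10k = 2471.480142… → ⌈·⌉ = 2472
j=12: r + 11k = 2703.265857… → ⌈·⌉ = 2704
j=13: r + 12k = 2935.051571… → ⌈·⌉ = 2936
j=14: r + 13k = 3166.837285… → ⌈·⌉ = 3167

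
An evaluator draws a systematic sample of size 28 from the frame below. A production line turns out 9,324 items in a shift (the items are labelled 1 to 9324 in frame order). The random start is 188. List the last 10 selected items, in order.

k = N/n = 9324/28 = 333
19th selection = 188 + 18×333 = 6182
20th: 6182 + 333 = 6515
21st: 6515 + 333 = 6848
22nd: 6848 + 333 = 7181
23rd: 7181 + 333 = 7514
24th: 7514 + 333 = 7847
25th: 7847 + 333 = 8180
26th: 8180 + 333 = 8513
27th: 8513 + 333 = 8846
28th: 8846 + 333 = 9179

6182, 6515, 6848, 7181, 7514, 7847, 8180, 8513, 8846, 9179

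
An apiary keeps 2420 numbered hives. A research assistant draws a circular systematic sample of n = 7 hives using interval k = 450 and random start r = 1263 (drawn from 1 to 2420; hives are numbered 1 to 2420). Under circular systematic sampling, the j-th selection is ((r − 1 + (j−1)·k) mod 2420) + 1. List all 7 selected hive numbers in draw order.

1263, 1713, 2163, 193, 643, 1093, 1543

Selection 1: 1263
Selection 2: 1263 + 450 = 1713
Selection 3: 1713 + 450 = 2163
Selection 4: 2163 + 450 = 2613 → 2613 − 2420 = 193
Selection 5: 193 + 450 = 643
Selection 6: 643 + 450 = 1093
Selection 7: 1093 + 450 = 1543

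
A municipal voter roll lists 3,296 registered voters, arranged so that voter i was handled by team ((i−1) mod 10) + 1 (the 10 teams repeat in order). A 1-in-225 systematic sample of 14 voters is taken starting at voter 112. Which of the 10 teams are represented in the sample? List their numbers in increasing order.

2, 7

Consecutive selections differ by k = 225, so their team numbers differ by 225 mod 10 = 5.
gcd(225, 10) = 5, so the sample visits 10/5 = 2 distinct residues mod 10.
Start 112 is team 2; the teams hit are 2, 7.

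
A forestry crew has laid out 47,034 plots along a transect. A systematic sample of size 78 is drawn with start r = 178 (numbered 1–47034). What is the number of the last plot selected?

46609

k = 47034/78 = 603
78th selection = r + (78−1)·k = 178 + 77×603 = 178 + 46431 = 46609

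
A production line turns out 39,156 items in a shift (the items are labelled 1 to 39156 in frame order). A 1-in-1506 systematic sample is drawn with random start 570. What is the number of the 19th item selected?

27678

k = 1506
19th selection = r + (19−1)·k = 570 + 18×1506 = 570 + 27108 = 27678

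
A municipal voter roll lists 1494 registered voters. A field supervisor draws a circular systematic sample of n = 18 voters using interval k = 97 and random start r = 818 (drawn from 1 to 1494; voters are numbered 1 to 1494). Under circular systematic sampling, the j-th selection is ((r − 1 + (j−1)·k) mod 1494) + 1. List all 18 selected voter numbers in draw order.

818, 915, 1012, 1109, 1206, 1303, 1400, 3, 100, 197, 294, 391, 488, 585, 682, 779, 876, 973

Selection 1: 818
Selection 2: 818 + 97 = 915
Selection 3: 915 + 97 = 1012
Selection 4: 1012 + 97 = 1109
Selection 5: 1109 + 97 = 1206
Selection 6: 1206 + 97 = 1303
Selection 7: 1303 + 97 = 1400
Selection 8: 1400 + 97 = 1497 → 1497 − 1494 = 3
Selection 9: 3 + 97 = 100
Selection 10: 100 + 97 = 197
Selection 11: 197 + 97 = 294
Selection 12: 294 + 97 = 391
Selection 13: 391 + 97 = 488
Selection 14: 488 + 97 = 585
Selection 15: 585 + 97 = 682
Selection 16: 682 + 97 = 779
Selection 17: 779 + 97 = 876
Selection 18: 876 + 97 = 973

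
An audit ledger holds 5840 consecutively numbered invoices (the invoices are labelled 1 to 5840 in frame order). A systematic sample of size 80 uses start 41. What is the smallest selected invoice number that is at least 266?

k = 5840/80 = 73
Steps past start: ⌈(266 − 41)/73⌉ = ⌈225/73⌉ = 4
Selected invoice: 41 + 4×73 = 333

333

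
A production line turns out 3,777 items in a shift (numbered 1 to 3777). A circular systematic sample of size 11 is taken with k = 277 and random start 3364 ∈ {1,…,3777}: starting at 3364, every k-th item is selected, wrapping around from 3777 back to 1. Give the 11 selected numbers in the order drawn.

3364, 3641, 141, 418, 695, 972, 1249, 1526, 1803, 2080, 2357

Selection 1: 3364
Selection 2: 3364 + 277 = 3641
Selection 3: 3641 + 277 = 3918 → 3918 − 3777 = 141
Selection 4: 141 + 277 = 418
Selection 5: 418 + 277 = 695
Selection 6: 695 + 277 = 972
Selection 7: 972 + 277 = 1249
Selection 8: 1249 + 277 = 1526
Selection 9: 1526 + 277 = 1803
Selection 10: 1803 + 277 = 2080
Selection 11: 2080 + 277 = 2357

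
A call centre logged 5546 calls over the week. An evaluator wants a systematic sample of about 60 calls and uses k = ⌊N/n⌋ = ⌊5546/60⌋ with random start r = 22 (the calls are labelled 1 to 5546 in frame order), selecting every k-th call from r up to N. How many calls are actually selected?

61

k = ⌊5546/60⌋ = 92
Achieved size = ⌊(5546 − 22)/92⌋ + 1 = ⌊5524/92⌋ + 1 = 60 + 1 = 61
(last selection: 22 + 60×92 = 5542 ≤ 5546; next would be 5634 > 5546)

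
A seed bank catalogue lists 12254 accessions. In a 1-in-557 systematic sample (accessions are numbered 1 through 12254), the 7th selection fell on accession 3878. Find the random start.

k = 557
r = 3878 − (7−1)×557 = 3878 − 3342 = 536

536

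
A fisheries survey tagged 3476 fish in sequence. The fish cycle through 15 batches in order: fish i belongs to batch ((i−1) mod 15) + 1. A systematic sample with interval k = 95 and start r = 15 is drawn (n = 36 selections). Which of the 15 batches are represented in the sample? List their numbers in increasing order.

Consecutive selections differ by k = 95, so their batch numbers differ by 95 mod 15 = 5.
gcd(95, 15) = 5, so the sample visits 15/5 = 3 distinct residues mod 15.
Start 15 is batch 15; the batches hit are 5, 10, 15.

5, 10, 15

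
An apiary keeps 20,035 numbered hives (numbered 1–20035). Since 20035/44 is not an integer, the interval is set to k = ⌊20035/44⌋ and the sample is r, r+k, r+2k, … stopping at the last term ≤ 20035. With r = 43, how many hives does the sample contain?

k = ⌊20035/44⌋ = 455
Achieved size = ⌊(20035 − 43)/455⌋ + 1 = ⌊19992/455⌋ + 1 = 43 + 1 = 44
(last selection: 43 + 43×455 = 19608 ≤ 20035; next would be 20063 > 20035)

44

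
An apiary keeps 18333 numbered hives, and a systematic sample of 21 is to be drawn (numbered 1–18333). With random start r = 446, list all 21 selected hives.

k = N/n = 18333/21 = 873
hive 1: 446
hive 2: 446 + 873 = 1319
hive 3: 1319 + 873 = 2192
hive 4: 2192 + 873 = 3065
hive 5: 3065 + 873 = 3938
hive 6: 3938 + 873 = 4811
hive 7: 4811 + 873 = 5684
hive 8: 5684 + 873 = 6557
hive 9: 6557 + 873 = 7430
hive 10: 7430 + 873 = 8303
hive 11: 8303 + 873 = 9176
hive 12: 9176 + 873 = 10049
hive 13: 10049 + 873 = 10922
hive 14: 10922 + 873 = 11795
hive 15: 11795 + 873 = 12668
hive 16: 12668 + 873 = 13541
hive 17: 13541 + 873 = 14414
hive 18: 14414 + 873 = 15287
hive 19: 15287 + 873 = 16160
hive 20: 16160 + 873 = 17033
hive 21: 17033 + 873 = 17906

446, 1319, 2192, 3065, 3938, 4811, 5684, 6557, 7430, 8303, 9176, 10049, 10922, 11795, 12668, 13541, 14414, 15287, 16160, 17033, 17906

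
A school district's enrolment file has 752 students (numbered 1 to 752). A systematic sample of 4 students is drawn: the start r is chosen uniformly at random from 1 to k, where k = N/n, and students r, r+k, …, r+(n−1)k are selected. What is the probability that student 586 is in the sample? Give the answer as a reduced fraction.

1/188

k = 752/4 = 188.
Student 586 is selected iff r ≡ 586 (mod 188); exactly one such r in {1,…,188}.
Inclusion probability = 1/188.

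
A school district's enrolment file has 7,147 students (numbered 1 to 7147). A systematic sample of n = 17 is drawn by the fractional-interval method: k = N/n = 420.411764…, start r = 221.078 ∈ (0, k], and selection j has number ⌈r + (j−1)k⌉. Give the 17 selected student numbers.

j=1: r + 0k = 221.078 → ⌈·⌉ = 222
j=2: r + 1k = 641.489764… → ⌈·⌉ = 642
j=3: r + 2k = 1061.901529… → ⌈·⌉ = 1062
j=4: r + 3k = 1482.313294… → ⌈·⌉ = 1483
j=5: r + 4k = 1902.725058… → ⌈·⌉ = 1903
j=6: r + 5k = 2323.136823… → ⌈·⌉ = 2324
j=7: r + 6k = 2743.548588… → ⌈·⌉ = 2744
j=8: r + 7k = 3163.960352… → ⌈·⌉ = 3164
j=9: r + 8k = 3584.372117… → ⌈·⌉ = 3585
j=10: r + 9k = 4004.783882… → ⌈·⌉ = 4005
j=11: r + 10k = 4425.195647… → ⌈·⌉ = 4426
j=12: r + 11k = 4845.607411… → ⌈·⌉ = 4846
j=13: r + 12k = 5266.019176… → ⌈·⌉ = 5267
j=14: r + 13k = 5686.430941… → ⌈·⌉ = 5687
j=15: r + 14k = 6106.842705… → ⌈·⌉ = 6107
j=16: r + 15k = 6527.254470… → ⌈·⌉ = 6528
j=17: r + 16k = 6947.666235… → ⌈·⌉ = 6948

222, 642, 1062, 1483, 1903, 2324, 2744, 3164, 3585, 4005, 4426, 4846, 5267, 5687, 6107, 6528, 6948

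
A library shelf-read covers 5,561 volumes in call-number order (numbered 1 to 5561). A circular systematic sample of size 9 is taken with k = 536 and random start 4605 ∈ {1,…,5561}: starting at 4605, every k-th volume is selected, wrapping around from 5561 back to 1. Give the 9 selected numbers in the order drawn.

4605, 5141, 116, 652, 1188, 1724, 2260, 2796, 3332

Selection 1: 4605
Selection 2: 4605 + 536 = 5141
Selection 3: 5141 + 536 = 5677 → 5677 − 5561 = 116
Selection 4: 116 + 536 = 652
Selection 5: 652 + 536 = 1188
Selection 6: 1188 + 536 = 1724
Selection 7: 1724 + 536 = 2260
Selection 8: 2260 + 536 = 2796
Selection 9: 2796 + 536 = 3332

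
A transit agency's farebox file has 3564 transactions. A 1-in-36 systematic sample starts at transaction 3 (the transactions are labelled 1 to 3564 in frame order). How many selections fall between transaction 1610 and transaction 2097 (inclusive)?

k = 36
First selection ≥ 1610: 3 + ⌈(1610−3)/36⌉·36 = 3 + 45×36 = 1623
Last selection ≤ 2097: 3 + ⌊(2097−3)/36⌋·36 = 3 + 58×36 = 2091
Count = 58 − 45 + 1 = 14

14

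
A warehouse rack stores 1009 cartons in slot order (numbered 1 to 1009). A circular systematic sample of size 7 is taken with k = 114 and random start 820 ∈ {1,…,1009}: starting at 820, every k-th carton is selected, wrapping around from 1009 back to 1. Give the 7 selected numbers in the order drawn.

820, 934, 39, 153, 267, 381, 495

Selection 1: 820
Selection 2: 820 + 114 = 934
Selection 3: 934 + 114 = 1048 → 1048 − 1009 = 39
Selection 4: 39 + 114 = 153
Selection 5: 153 + 114 = 267
Selection 6: 267 + 114 = 381
Selection 7: 381 + 114 = 495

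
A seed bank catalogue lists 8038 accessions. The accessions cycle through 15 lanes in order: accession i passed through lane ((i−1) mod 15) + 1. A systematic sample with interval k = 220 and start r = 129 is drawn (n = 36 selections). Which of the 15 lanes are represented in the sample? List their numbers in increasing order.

Consecutive selections differ by k = 220, so their lane numbers differ by 220 mod 15 = 10.
gcd(220, 15) = 5, so the sample visits 15/5 = 3 distinct residues mod 15.
Start 129 is lane 9; the lanes hit are 4, 9, 14.

4, 9, 14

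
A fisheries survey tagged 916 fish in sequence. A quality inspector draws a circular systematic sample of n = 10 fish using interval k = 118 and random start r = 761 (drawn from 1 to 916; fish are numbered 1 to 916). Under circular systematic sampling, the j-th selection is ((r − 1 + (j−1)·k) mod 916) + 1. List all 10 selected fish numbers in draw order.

761, 879, 81, 199, 317, 435, 553, 671, 789, 907

Selection 1: 761
Selection 2: 761 + 118 = 879
Selection 3: 879 + 118 = 997 → 997 − 916 = 81
Selection 4: 81 + 118 = 199
Selection 5: 199 + 118 = 317
Selection 6: 317 + 118 = 435
Selection 7: 435 + 118 = 553
Selection 8: 553 + 118 = 671
Selection 9: 671 + 118 = 789
Selection 10: 789 + 118 = 907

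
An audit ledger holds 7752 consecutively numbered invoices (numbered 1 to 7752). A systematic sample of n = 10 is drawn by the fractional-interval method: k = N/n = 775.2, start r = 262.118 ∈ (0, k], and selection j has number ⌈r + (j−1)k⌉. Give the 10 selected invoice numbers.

j=1: r + 0k = 262.118 → ⌈·⌉ = 263
j=2: r + 1k = 1037.318 → ⌈·⌉ = 1038
j=3: r + 2k = 1812.518 → ⌈·⌉ = 1813
j=4: r + 3k = 2587.718 → ⌈·⌉ = 2588
j=5: r + 4k = 3362.918 → ⌈·⌉ = 3363
j=6: r + 5k = 4138.118 → ⌈·⌉ = 4139
j=7: r + 6k = 4913.318 → ⌈·⌉ = 4914
j=8: r + 7k = 5688.518 → ⌈·⌉ = 5689
j=9: r + 8k = 6463.718 → ⌈·⌉ = 6464
j=10: r + 9k = 7238.918 → ⌈·⌉ = 7239

263, 1038, 1813, 2588, 3363, 4139, 4914, 5689, 6464, 7239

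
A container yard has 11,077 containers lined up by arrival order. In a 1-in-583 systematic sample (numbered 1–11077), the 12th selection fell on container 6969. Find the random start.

556

k = 583
r = 6969 − (12−1)×583 = 6969 − 6413 = 556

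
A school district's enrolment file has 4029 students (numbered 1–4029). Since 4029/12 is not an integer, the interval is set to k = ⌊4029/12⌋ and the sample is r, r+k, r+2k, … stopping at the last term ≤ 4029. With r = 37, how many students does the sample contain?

12

k = ⌊4029/12⌋ = 335
Achieved size = ⌊(4029 − 37)/335⌋ + 1 = ⌊3992/335⌋ + 1 = 11 + 1 = 12
(last selection: 37 + 11×335 = 3722 ≤ 4029; next would be 4057 > 4029)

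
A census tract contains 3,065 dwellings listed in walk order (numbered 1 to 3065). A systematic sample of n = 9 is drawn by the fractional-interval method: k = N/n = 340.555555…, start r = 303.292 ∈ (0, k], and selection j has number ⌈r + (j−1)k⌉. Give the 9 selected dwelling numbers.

j=1: r + 0k = 303.292 → ⌈·⌉ = 304
j=2: r + 1k = 643.847555… → ⌈·⌉ = 644
j=3: r + 2k = 984.403111… → ⌈·⌉ = 985
j=4: r + 3k = 1324.958666… → ⌈·⌉ = 1325
j=5: r + 4k = 1665.514222… → ⌈·⌉ = 1666
j=6: r + 5k = 2006.069777… → ⌈·⌉ = 2007
j=7: r + 6k = 2346.625333… → ⌈·⌉ = 2347
j=8: r + 7k = 2687.180888… → ⌈·⌉ = 2688
j=9: r + 8k = 3027.736444… → ⌈·⌉ = 3028

304, 644, 985, 1325, 1666, 2007, 2347, 2688, 3028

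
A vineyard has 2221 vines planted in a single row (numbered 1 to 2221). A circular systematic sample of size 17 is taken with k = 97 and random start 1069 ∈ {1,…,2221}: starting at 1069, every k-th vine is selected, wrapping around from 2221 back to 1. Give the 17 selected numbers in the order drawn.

Selection 1: 1069
Selection 2: 1069 + 97 = 1166
Selection 3: 1166 + 97 = 1263
Selection 4: 1263 + 97 = 1360
Selection 5: 1360 + 97 = 1457
Selection 6: 1457 + 97 = 1554
Selection 7: 1554 + 97 = 1651
Selection 8: 1651 + 97 = 1748
Selection 9: 1748 + 97 = 1845
Selection 10: 1845 + 97 = 1942
Selection 11: 1942 + 97 = 2039
Selection 12: 2039 + 97 = 2136
Selection 13: 2136 + 97 = 2233 → 2233 − 2221 = 12
Selection 14: 12 + 97 = 109
Selection 15: 109 + 97 = 206
Selection 16: 206 + 97 = 303
Selection 17: 303 + 97 = 400

1069, 1166, 1263, 1360, 1457, 1554, 1651, 1748, 1845, 1942, 2039, 2136, 12, 109, 206, 303, 400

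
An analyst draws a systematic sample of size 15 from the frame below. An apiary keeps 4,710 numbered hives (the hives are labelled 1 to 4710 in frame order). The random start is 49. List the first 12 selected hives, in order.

k = N/n = 4710/15 = 314
hive 1: 49
hive 2: 49 + 314 = 363
hive 3: 363 + 314 = 677
hive 4: 677 + 314 = 991
hive 5: 991 + 314 = 1305
hive 6: 1305 + 314 = 1619
hive 7: 1619 + 314 = 1933
hive 8: 1933 + 314 = 2247
hive 9: 2247 + 314 = 2561
hive 10: 2561 + 314 = 2875
hive 11: 2875 + 314 = 3189
hive 12: 3189 + 314 = 3503

49, 363, 677, 991, 1305, 1619, 1933, 2247, 2561, 2875, 3189, 3503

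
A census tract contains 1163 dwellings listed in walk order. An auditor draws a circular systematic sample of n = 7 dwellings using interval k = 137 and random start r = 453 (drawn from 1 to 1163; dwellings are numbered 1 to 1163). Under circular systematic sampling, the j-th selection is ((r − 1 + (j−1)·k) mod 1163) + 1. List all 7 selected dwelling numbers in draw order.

Selection 1: 453
Selection 2: 453 + 137 = 590
Selection 3: 590 + 137 = 727
Selection 4: 727 + 137 = 864
Selection 5: 864 + 137 = 1001
Selection 6: 1001 + 137 = 1138
Selection 7: 1138 + 137 = 1275 → 1275 − 1163 = 112

453, 590, 727, 864, 1001, 1138, 112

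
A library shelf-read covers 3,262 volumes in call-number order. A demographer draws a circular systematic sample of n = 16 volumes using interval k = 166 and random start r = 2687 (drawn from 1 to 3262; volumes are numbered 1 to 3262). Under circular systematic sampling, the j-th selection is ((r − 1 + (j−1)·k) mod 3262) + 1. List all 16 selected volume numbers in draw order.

2687, 2853, 3019, 3185, 89, 255, 421, 587, 753, 919, 1085, 1251, 1417, 1583, 1749, 1915

Selection 1: 2687
Selection 2: 2687 + 166 = 2853
Selection 3: 2853 + 166 = 3019
Selection 4: 3019 + 166 = 3185
Selection 5: 3185 + 166 = 3351 → 3351 − 3262 = 89
Selection 6: 89 + 166 = 255
Selection 7: 255 + 166 = 421
Selection 8: 421 + 166 = 587
Selection 9: 587 + 166 = 753
Selection 10: 753 + 166 = 919
Selection 11: 919 + 166 = 1085
Selection 12: 1085 + 166 = 1251
Selection 13: 1251 + 166 = 1417
Selection 14: 1417 + 166 = 1583
Selection 15: 1583 + 166 = 1749
Selection 16: 1749 + 166 = 1915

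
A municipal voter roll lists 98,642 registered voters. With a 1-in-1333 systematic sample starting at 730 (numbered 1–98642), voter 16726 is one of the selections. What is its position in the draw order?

k = 1333
position = (16726 − 730)/1333 + 1 = 15996/1333 + 1 = 12 + 1 = 13

13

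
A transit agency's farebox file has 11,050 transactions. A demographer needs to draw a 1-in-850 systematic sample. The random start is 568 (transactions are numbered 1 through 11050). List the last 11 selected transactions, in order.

2268, 3118, 3968, 4818, 5668, 6518, 7368, 8218, 9068, 9918, 10768

3rd selection = 568 + 2×850 = 2268
4th: 2268 + 850 = 3118
5th: 3118 + 850 = 3968
6th: 3968 + 850 = 4818
7th: 4818 + 850 = 5668
8th: 5668 + 850 = 6518
9th: 6518 + 850 = 7368
10th: 7368 + 850 = 8218
11th: 8218 + 850 = 9068
12th: 9068 + 850 = 9918
13th: 9918 + 850 = 10768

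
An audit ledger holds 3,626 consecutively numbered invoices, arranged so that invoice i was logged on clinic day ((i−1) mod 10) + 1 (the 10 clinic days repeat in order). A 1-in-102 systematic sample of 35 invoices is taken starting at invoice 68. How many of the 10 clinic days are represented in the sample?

5

Consecutive selections differ by k = 102, so their clinic day numbers differ by 102 mod 10 = 2.
gcd(102, 10) = 2, so the sample visits 10/2 = 5 distinct residues mod 10.
Start 68 is clinic day 8; the clinic days hit are 2, 4, 6, 8, 10.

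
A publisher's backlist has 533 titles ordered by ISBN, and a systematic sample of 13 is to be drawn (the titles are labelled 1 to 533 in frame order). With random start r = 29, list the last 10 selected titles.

152, 193, 234, 275, 316, 357, 398, 439, 480, 521

k = N/n = 533/13 = 41
4th selection = 29 + 3×41 = 152
5th: 152 + 41 = 193
6th: 193 + 41 = 234
7th: 234 + 41 = 275
8th: 275 + 41 = 316
9th: 316 + 41 = 357
10th: 357 + 41 = 398
11th: 398 + 41 = 439
12th: 439 + 41 = 480
13th: 480 + 41 = 521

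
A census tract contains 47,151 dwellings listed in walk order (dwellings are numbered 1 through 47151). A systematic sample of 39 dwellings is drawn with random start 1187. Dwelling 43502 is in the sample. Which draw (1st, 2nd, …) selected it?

k = 47151/39 = 1209
position = (43502 − 1187)/1209 + 1 = 42315/1209 + 1 = 35 + 1 = 36

36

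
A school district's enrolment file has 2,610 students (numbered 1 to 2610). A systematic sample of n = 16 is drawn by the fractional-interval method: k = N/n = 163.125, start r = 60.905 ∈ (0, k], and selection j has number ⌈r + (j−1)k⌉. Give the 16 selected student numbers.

j=1: r + 0k = 60.905 → ⌈·⌉ = 61
j=2: r + 1k = 224.03 → ⌈·⌉ = 225
j=3: r + 2k = 387.155 → ⌈·⌉ = 388
j=4: r + 3k = 550.28 → ⌈·⌉ = 551
j=5: r + 4k = 713.405 → ⌈·⌉ = 714
j=6: r + 5k = 876.53 → ⌈·⌉ = 877
j=7: r + 6k = 1039.655 → ⌈·⌉ = 1040
j=8: r + 7k = 1202.78 → ⌈·⌉ = 1203
j=9: r + 8k = 1365.905 → ⌈·⌉ = 1366
j=10: r + 9k = 1529.03 → ⌈·⌉ = 1530
j=11: r + 10k = 1692.155 → ⌈·⌉ = 1693
j=12: r + 11k = 1855.28 → ⌈·⌉ = 1856
j=13: r + 12k = 2018.405 → ⌈·⌉ = 2019
j=14: r + 13k = 2181.53 → ⌈·⌉ = 2182
j=15: r + 14k = 2344.655 → ⌈·⌉ = 2345
j=16: r + 15k = 2507.78 → ⌈·⌉ = 2508

61, 225, 388, 551, 714, 877, 1040, 1203, 1366, 1530, 1693, 1856, 2019, 2182, 2345, 2508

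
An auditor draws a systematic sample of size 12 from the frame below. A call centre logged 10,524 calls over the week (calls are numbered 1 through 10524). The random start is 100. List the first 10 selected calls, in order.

100, 977, 1854, 2731, 3608, 4485, 5362, 6239, 7116, 7993

k = N/n = 10524/12 = 877
call 1: 100
call 2: 100 + 877 = 977
call 3: 977 + 877 = 1854
call 4: 1854 + 877 = 2731
call 5: 2731 + 877 = 3608
call 6: 3608 + 877 = 4485
call 7: 4485 + 877 = 5362
call 8: 5362 + 877 = 6239
call 9: 6239 + 877 = 7116
call 10: 7116 + 877 = 7993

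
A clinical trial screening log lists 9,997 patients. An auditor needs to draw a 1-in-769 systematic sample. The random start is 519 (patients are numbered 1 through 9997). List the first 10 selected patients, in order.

patient 1: 519
patient 2: 519 + 769 = 1288
patient 3: 1288 + 769 = 2057
patient 4: 2057 + 769 = 2826
patient 5: 2826 + 769 = 3595
patient 6: 3595 + 769 = 4364
patient 7: 4364 + 769 = 5133
patient 8: 5133 + 769 = 5902
patient 9: 5902 + 769 = 6671
patient 10: 6671 + 769 = 7440

519, 1288, 2057, 2826, 3595, 4364, 5133, 5902, 6671, 7440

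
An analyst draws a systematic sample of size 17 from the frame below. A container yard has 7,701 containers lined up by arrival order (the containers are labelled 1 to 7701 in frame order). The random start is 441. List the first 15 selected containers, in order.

441, 894, 1347, 1800, 2253, 2706, 3159, 3612, 4065, 4518, 4971, 5424, 5877, 6330, 6783

k = N/n = 7701/17 = 453
container 1: 441
container 2: 441 + 453 = 894
container 3: 894 + 453 = 1347
container 4: 1347 + 453 = 1800
container 5: 1800 + 453 = 2253
container 6: 2253 + 453 = 2706
container 7: 2706 + 453 = 3159
container 8: 3159 + 453 = 3612
container 9: 3612 + 453 = 4065
container 10: 4065 + 453 = 4518
container 11: 4518 + 453 = 4971
container 12: 4971 + 453 = 5424
container 13: 5424 + 453 = 5877
container 14: 5877 + 453 = 6330
container 15: 6330 + 453 = 6783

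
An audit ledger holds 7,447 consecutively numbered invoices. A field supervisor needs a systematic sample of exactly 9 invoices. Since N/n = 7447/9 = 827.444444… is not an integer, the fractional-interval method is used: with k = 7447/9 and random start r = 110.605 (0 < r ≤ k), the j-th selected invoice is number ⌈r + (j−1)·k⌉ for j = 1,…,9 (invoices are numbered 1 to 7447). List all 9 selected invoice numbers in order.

j=1: r + 0k = 110.605 → ⌈·⌉ = 111
j=2: r + 1k = 938.049444… → ⌈·⌉ = 939
j=3: r + 2k = 1765.493888… → ⌈·⌉ = 1766
j=4: r + 3k = 2592.938333… → ⌈·⌉ = 2593
j=5: r + 4k = 3420.382777… → ⌈·⌉ = 3421
j=6: r + 5k = 4247.827222… → ⌈·⌉ = 4248
j=7: r + 6k = 5075.271666… → ⌈·⌉ = 5076
j=8: r + 7k = 5902.716111… → ⌈·⌉ = 5903
j=9: r + 8k = 6730.160555… → ⌈·⌉ = 6731

111, 939, 1766, 2593, 3421, 4248, 5076, 5903, 6731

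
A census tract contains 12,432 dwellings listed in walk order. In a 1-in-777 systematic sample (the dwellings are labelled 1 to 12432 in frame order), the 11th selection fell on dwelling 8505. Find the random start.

735

k = 777
r = 8505 − (11−1)×777 = 8505 − 7770 = 735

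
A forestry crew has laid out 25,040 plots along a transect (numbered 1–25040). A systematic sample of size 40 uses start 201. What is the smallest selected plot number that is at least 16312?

k = 25040/40 = 626
Steps past start: ⌈(16312 − 201)/626⌉ = ⌈16111/626⌉ = 26
Selected plot: 201 + 26×626 = 16477

16477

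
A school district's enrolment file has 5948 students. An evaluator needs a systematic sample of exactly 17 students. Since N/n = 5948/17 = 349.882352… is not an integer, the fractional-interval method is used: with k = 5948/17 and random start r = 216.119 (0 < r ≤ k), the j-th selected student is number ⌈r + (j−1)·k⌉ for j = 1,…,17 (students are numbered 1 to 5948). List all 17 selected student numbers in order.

217, 567, 916, 1266, 1616, 1966, 2316, 2666, 3016, 3366, 3715, 4065, 4415, 4765, 5115, 5465, 5815

j=1: r + 0k = 216.119 → ⌈·⌉ = 217
j=2: r + 1k = 566.001352… → ⌈·⌉ = 567
j=3: r + 2k = 915.883705… → ⌈·⌉ = 916
j=4: r + 3k = 1265.766058… → ⌈·⌉ = 1266
j=5: r + 4k = 1615.648411… → ⌈·⌉ = 1616
j=6: r + 5k = 1965.530764… → ⌈·⌉ = 1966
j=7: r + 6k = 2315.413117… → ⌈·⌉ = 2316
j=8: r + 7k = 2665.295470… → ⌈·⌉ = 2666
j=9: r + 8k = 3015.177823… → ⌈·⌉ = 3016
j=10: r + 9k = 3365.060176… → ⌈·⌉ = 3366
j=11: r + 10k = 3714.942529… → ⌈·⌉ = 3715
j=12: r + 11k = 4064.824882… → ⌈·⌉ = 4065
j=13: r + 12k = 4414.707235… → ⌈·⌉ = 4415
j=14: r + 13k = 4764.589588… → ⌈·⌉ = 4765
j=15: r + 14k = 5114.471941… → ⌈·⌉ = 5115
j=16: r + 15k = 5464.354294… → ⌈·⌉ = 5465
j=17: r + 16k = 5814.236647… → ⌈·⌉ = 5815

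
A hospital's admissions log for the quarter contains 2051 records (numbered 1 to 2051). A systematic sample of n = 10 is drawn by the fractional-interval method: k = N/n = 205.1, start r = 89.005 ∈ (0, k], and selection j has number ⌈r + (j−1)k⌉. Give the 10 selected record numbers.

j=1: r + 0k = 89.005 → ⌈·⌉ = 90
j=2: r + 1k = 294.105 → ⌈·⌉ = 295
j=3: r + 2k = 499.205 → ⌈·⌉ = 500
j=4: r + 3k = 704.305 → ⌈·⌉ = 705
j=5: r + 4k = 909.405 → ⌈·⌉ = 910
j=6: r + 5k = 1114.505 → ⌈·⌉ = 1115
j=7: r + 6k = 1319.605 → ⌈·⌉ = 1320
j=8: r + 7k = 1524.705 → ⌈·⌉ = 1525
j=9: r + 8k = 1729.805 → ⌈·⌉ = 1730
j=10: r + 9k = 1934.905 → ⌈·⌉ = 1935

90, 295, 500, 705, 910, 1115, 1320, 1525, 1730, 1935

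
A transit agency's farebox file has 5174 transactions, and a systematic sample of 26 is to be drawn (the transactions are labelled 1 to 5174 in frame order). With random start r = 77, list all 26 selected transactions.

77, 276, 475, 674, 873, 1072, 1271, 1470, 1669, 1868, 2067, 2266, 2465, 2664, 2863, 3062, 3261, 3460, 3659, 3858, 4057, 4256, 4455, 4654, 4853, 5052

k = N/n = 5174/26 = 199
transaction 1: 77
transaction 2: 77 + 199 = 276
transaction 3: 276 + 199 = 475
transaction 4: 475 + 199 = 674
transaction 5: 674 + 199 = 873
transaction 6: 873 + 199 = 1072
transaction 7: 1072 + 199 = 1271
transaction 8: 1271 + 199 = 1470
transaction 9: 1470 + 199 = 1669
transaction 10: 1669 + 199 = 1868
transaction 11: 1868 + 199 = 2067
transaction 12: 2067 + 199 = 2266
transaction 13: 2266 + 199 = 2465
transaction 14: 2465 + 199 = 2664
transaction 15: 2664 + 199 = 2863
transaction 16: 2863 + 199 = 3062
transaction 17: 3062 + 199 = 3261
transaction 18: 3261 + 199 = 3460
transaction 19: 3460 + 199 = 3659
transaction 20: 3659 + 199 = 3858
transaction 21: 3858 + 199 = 4057
transaction 22: 4057 + 199 = 4256
transaction 23: 4256 + 199 = 4455
transaction 24: 4455 + 199 = 4654
transaction 25: 4654 + 199 = 4853
transaction 26: 4853 + 199 = 5052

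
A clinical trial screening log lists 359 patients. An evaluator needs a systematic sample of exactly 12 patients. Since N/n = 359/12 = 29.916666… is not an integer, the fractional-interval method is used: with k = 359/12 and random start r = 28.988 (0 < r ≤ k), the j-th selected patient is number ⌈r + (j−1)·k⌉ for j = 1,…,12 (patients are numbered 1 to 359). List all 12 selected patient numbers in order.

j=1: r + 0k = 28.988 → ⌈·⌉ = 29
j=2: r + 1k = 58.904666… → ⌈·⌉ = 59
j=3: r + 2k = 88.821333… → ⌈·⌉ = 89
j=4: r + 3k = 118.738 → ⌈·⌉ = 119
j=5: r + 4k = 148.654666… → ⌈·⌉ = 149
j=6: r + 5k = 178.571333… → ⌈·⌉ = 179
j=7: r + 6k = 208.488 → ⌈·⌉ = 209
j=8: r + 7k = 238.404666… → ⌈·⌉ = 239
j=9: r + 8k = 268.321333… → ⌈·⌉ = 269
j=10: r + 9k = 298.238 → ⌈·⌉ = 299
j=11: r + 10k = 328.154666… → ⌈·⌉ = 329
j=12: r + 11k = 358.071333… → ⌈·⌉ = 359

29, 59, 89, 119, 149, 179, 209, 239, 269, 299, 329, 359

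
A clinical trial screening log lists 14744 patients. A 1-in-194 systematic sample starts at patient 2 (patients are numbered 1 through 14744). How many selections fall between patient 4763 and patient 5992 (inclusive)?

6

k = 194
First selection ≥ 4763: 2 + ⌈(4763−2)/194⌉·194 = 2 + 25×194 = 4852
Last selection ≤ 5992: 2 + ⌊(5992−2)/194⌋·194 = 2 + 30×194 = 5822
Count = 30 − 25 + 1 = 6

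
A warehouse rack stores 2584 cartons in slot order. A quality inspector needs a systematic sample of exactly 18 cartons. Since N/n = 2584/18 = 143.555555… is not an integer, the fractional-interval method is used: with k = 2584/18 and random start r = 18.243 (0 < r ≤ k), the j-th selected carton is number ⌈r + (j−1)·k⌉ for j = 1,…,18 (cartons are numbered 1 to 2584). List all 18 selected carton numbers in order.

19, 162, 306, 449, 593, 737, 880, 1024, 1167, 1311, 1454, 1598, 1741, 1885, 2029, 2172, 2316, 2459

j=1: r + 0k = 18.243 → ⌈·⌉ = 19
j=2: r + 1k = 161.798555… → ⌈·⌉ = 162
j=3: r + 2k = 305.354111… → ⌈·⌉ = 306
j=4: r + 3k = 448.909666… → ⌈·⌉ = 449
j=5: r + 4k = 592.465222… → ⌈·⌉ = 593
j=6: r + 5k = 736.020777… → ⌈·⌉ = 737
j=7: r + 6k = 879.576333… → ⌈·⌉ = 880
j=8: r + 7k = 1023.131888… → ⌈·⌉ = 1024
j=9: r + 8k = 1166.687444… → ⌈·⌉ = 1167
j=10: r + 9k = 1310.243 → ⌈·⌉ = 1311
j=11: r + 10k = 1453.798555… → ⌈·⌉ = 1454
j=12: r + 11k = 1597.354111… → ⌈·⌉ = 1598
j=13: r + 12k = 1740.909666… → ⌈·⌉ = 1741
j=14: r + 13k = 1884.465222… → ⌈·⌉ = 1885
j=15: r + 14k = 2028.020777… → ⌈·⌉ = 2029
j=16: r + 15k = 2171.576333… → ⌈·⌉ = 2172
j=17: r + 16k = 2315.131888… → ⌈·⌉ = 2316
j=18: r + 17k = 2458.687444… → ⌈·⌉ = 2459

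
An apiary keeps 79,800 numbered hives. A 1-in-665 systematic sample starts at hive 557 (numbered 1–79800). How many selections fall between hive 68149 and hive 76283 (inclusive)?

k = 665
First selection ≥ 68149: 557 + ⌈(68149−557)/665⌉·665 = 557 + 102×665 = 68387
Last selection ≤ 76283: 557 + ⌊(76283−557)/665⌋·665 = 557 + 113×665 = 75702
Count = 113 − 102 + 1 = 12

12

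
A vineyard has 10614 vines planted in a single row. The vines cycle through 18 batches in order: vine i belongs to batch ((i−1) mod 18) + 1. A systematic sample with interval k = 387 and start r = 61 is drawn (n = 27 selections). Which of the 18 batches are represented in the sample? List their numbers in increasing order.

Consecutive selections differ by k = 387, so their batch numbers differ by 387 mod 18 = 9.
gcd(387, 18) = 9, so the sample visits 18/9 = 2 distinct residues mod 18.
Start 61 is batch 7; the batches hit are 7, 16.

7, 16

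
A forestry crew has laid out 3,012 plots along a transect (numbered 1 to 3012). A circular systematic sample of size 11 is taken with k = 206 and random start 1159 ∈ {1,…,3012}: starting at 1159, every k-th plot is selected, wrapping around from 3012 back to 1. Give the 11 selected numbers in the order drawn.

1159, 1365, 1571, 1777, 1983, 2189, 2395, 2601, 2807, 1, 207

Selection 1: 1159
Selection 2: 1159 + 206 = 1365
Selection 3: 1365 + 206 = 1571
Selection 4: 1571 + 206 = 1777
Selection 5: 1777 + 206 = 1983
Selection 6: 1983 + 206 = 2189
Selection 7: 2189 + 206 = 2395
Selection 8: 2395 + 206 = 2601
Selection 9: 2601 + 206 = 2807
Selection 10: 2807 + 206 = 3013 → 3013 − 3012 = 1
Selection 11: 1 + 206 = 207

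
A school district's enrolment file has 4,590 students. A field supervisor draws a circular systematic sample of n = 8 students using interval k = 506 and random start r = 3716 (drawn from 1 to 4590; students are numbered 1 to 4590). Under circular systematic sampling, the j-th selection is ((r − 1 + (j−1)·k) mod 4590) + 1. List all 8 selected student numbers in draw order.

3716, 4222, 138, 644, 1150, 1656, 2162, 2668

Selection 1: 3716
Selection 2: 3716 + 506 = 4222
Selection 3: 4222 + 506 = 4728 → 4728 − 4590 = 138
Selection 4: 138 + 506 = 644
Selection 5: 644 + 506 = 1150
Selection 6: 1150 + 506 = 1656
Selection 7: 1656 + 506 = 2162
Selection 8: 2162 + 506 = 2668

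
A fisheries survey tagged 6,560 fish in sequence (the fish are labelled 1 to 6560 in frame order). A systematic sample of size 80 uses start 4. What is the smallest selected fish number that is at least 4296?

k = 6560/80 = 82
Steps past start: ⌈(4296 − 4)/82⌉ = ⌈4292/82⌉ = 53
Selected fish: 4 + 53×82 = 4350

4350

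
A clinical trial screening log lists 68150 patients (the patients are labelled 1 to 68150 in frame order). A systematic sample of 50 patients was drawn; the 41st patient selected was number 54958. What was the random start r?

k = 68150/50 = 1363
r = 54958 − (41−1)×1363 = 54958 − 54520 = 438

438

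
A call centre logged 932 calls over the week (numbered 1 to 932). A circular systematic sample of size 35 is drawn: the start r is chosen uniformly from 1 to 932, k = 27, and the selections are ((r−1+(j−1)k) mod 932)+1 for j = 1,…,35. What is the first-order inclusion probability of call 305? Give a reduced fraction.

35/932

For each position j, as r ranges over 1…932 the j-th selection hits every call exactly once, so call 305 is selected for exactly 35 of the 932 starts.
Inclusion probability = 35/932.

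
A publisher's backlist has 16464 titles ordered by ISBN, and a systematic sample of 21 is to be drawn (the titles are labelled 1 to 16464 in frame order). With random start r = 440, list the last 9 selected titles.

9848, 10632, 11416, 12200, 12984, 13768, 14552, 15336, 16120

k = N/n = 16464/21 = 784
13th selection = 440 + 12×784 = 9848
14th: 9848 + 784 = 10632
15th: 10632 + 784 = 11416
16th: 11416 + 784 = 12200
17th: 12200 + 784 = 12984
18th: 12984 + 784 = 13768
19th: 13768 + 784 = 14552
20th: 14552 + 784 = 15336
21st: 15336 + 784 = 16120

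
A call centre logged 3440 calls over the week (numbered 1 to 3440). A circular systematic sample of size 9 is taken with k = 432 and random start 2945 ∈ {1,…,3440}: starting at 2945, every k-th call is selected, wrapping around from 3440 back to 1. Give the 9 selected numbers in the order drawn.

2945, 3377, 369, 801, 1233, 1665, 2097, 2529, 2961

Selection 1: 2945
Selection 2: 2945 + 432 = 3377
Selection 3: 3377 + 432 = 3809 → 3809 − 3440 = 369
Selection 4: 369 + 432 = 801
Selection 5: 801 + 432 = 1233
Selection 6: 1233 + 432 = 1665
Selection 7: 1665 + 432 = 2097
Selection 8: 2097 + 432 = 2529
Selection 9: 2529 + 432 = 2961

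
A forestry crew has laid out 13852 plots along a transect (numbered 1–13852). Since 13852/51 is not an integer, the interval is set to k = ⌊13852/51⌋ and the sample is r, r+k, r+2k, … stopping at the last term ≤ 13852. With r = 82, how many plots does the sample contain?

k = ⌊13852/51⌋ = 271
Achieved size = ⌊(13852 − 82)/271⌋ + 1 = ⌊13770/271⌋ + 1 = 50 + 1 = 51
(last selection: 82 + 50×271 = 13632 ≤ 13852; next would be 13903 > 13852)

51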